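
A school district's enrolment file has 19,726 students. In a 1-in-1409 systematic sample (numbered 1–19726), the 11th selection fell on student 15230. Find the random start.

1140

k = 1409
r = 15230 − (11−1)×1409 = 15230 − 14090 = 1140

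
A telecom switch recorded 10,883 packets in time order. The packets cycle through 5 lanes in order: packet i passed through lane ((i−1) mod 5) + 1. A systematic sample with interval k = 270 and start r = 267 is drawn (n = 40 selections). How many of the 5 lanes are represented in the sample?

1

Consecutive selections differ by k = 270, so their lane numbers differ by 270 mod 5 = 0.
gcd(270, 5) = 5, so the sample visits 5/5 = 1 distinct residues mod 5.
Start 267 is lane 2; the lanes hit are 2.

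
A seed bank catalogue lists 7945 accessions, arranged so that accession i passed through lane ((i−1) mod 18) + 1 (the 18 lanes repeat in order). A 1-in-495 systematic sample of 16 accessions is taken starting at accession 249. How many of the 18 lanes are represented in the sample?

Consecutive selections differ by k = 495, so their lane numbers differ by 495 mod 18 = 9.
gcd(495, 18) = 9, so the sample visits 18/9 = 2 distinct residues mod 18.
Start 249 is lane 15; the lanes hit are 6, 15.

2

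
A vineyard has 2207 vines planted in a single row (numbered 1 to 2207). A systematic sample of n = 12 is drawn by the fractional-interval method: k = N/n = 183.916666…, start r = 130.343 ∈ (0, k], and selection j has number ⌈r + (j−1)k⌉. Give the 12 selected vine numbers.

j=1: r + 0k = 130.343 → ⌈·⌉ = 131
j=2: r + 1k = 314.259666… → ⌈·⌉ = 315
j=3: r + 2k = 498.176333… → ⌈·⌉ = 499
j=4: r + 3k = 682.093 → ⌈·⌉ = 683
j=5: r + 4k = 866.009666… → ⌈·⌉ = 867
j=6: r + 5k = 1049.926333… → ⌈·⌉ = 1050
j=7: r + 6k = 1233.843 → ⌈·⌉ = 1234
j=8: r + 7k = 1417.759666… → ⌈·⌉ = 1418
j=9: r + 8k = 1601.676333… → ⌈·⌉ = 1602
j=10: r + 9k = 1785.593 → ⌈·⌉ = 1786
j=11: r + 10k = 1969.509666… → ⌈·⌉ = 1970
j=12: r + 11k = 2153.426333… → ⌈·⌉ = 2154

131, 315, 499, 683, 867, 1050, 1234, 1418, 1602, 1786, 1970, 2154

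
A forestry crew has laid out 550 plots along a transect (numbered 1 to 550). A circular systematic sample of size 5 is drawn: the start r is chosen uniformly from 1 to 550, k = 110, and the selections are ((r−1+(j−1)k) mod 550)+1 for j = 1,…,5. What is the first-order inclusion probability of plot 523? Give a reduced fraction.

For each position j, as r ranges over 1…550 the j-th selection hits every plot exactly once, so plot 523 is selected for exactly 5 of the 550 starts.
Inclusion probability = 5/550 = 1/110.

1/110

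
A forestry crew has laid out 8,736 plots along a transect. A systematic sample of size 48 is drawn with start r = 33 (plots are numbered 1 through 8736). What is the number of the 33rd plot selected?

5857

k = 8736/48 = 182
33rd selection = r + (33−1)·k = 33 + 32×182 = 33 + 5824 = 5857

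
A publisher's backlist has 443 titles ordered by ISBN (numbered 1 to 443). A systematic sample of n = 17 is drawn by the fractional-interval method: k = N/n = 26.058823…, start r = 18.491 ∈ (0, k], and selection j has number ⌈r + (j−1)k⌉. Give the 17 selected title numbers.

j=1: r + 0k = 18.491 → ⌈·⌉ = 19
j=2: r + 1k = 44.549823… → ⌈·⌉ = 45
j=3: r + 2k = 70.608647… → ⌈·⌉ = 71
j=4: r + 3k = 96.667470… → ⌈·⌉ = 97
j=5: r + 4k = 122.726294… → ⌈·⌉ = 123
j=6: r + 5k = 148.785117… → ⌈·⌉ = 149
j=7: r + 6k = 174.843941… → ⌈·⌉ = 175
j=8: r + 7k = 200.902764… → ⌈·⌉ = 201
j=9: r + 8k = 226.961588… → ⌈·⌉ = 227
j=10: r + 9k = 253.020411… → ⌈·⌉ = 254
j=11: r + 10k = 279.079235… → ⌈·⌉ = 280
j=12: r + 11k = 305.138058… → ⌈·⌉ = 306
j=13: r + 12k = 331.196882… → ⌈·⌉ = 332
j=14: r + 13k = 357.255705… → ⌈·⌉ = 358
j=15: r + 14k = 383.314529… → ⌈·⌉ = 384
j=16: r + 15k = 409.373352… → ⌈·⌉ = 410
j=17: r + 16k = 435.432176… → ⌈·⌉ = 436

19, 45, 71, 97, 123, 149, 175, 201, 227, 254, 280, 306, 332, 358, 384, 410, 436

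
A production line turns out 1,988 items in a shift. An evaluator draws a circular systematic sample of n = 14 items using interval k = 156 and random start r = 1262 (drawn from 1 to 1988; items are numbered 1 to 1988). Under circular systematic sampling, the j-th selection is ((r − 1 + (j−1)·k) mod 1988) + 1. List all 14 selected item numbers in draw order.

Selection 1: 1262
Selection 2: 1262 + 156 = 1418
Selection 3: 1418 + 156 = 1574
Selection 4: 1574 + 156 = 1730
Selection 5: 1730 + 156 = 1886
Selection 6: 1886 + 156 = 2042 → 2042 − 1988 = 54
Selection 7: 54 + 156 = 210
Selection 8: 210 + 156 = 366
Selection 9: 366 + 156 = 522
Selection 10: 522 + 156 = 678
Selection 11: 678 + 156 = 834
Selection 12: 834 + 156 = 990
Selection 13: 990 + 156 = 1146
Selection 14: 1146 + 156 = 1302

1262, 1418, 1574, 1730, 1886, 54, 210, 366, 522, 678, 834, 990, 1146, 1302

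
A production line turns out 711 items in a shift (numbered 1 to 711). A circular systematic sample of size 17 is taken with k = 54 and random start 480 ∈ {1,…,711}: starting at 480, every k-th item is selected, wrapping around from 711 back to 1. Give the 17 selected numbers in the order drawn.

Selection 1: 480
Selection 2: 480 + 54 = 534
Selection 3: 534 + 54 = 588
Selection 4: 588 + 54 = 642
Selection 5: 642 + 54 = 696
Selection 6: 696 + 54 = 750 → 750 − 711 = 39
Selection 7: 39 + 54 = 93
Selection 8: 93 + 54 = 147
Selection 9: 147 + 54 = 201
Selection 10: 201 + 54 = 255
Selection 11: 255 + 54 = 309
Selection 12: 309 + 54 = 363
Selection 13: 363 + 54 = 417
Selection 14: 417 + 54 = 471
Selection 15: 471 + 54 = 525
Selection 16: 525 + 54 = 579
Selection 17: 579 + 54 = 633

480, 534, 588, 642, 696, 39, 93, 147, 201, 255, 309, 363, 417, 471, 525, 579, 633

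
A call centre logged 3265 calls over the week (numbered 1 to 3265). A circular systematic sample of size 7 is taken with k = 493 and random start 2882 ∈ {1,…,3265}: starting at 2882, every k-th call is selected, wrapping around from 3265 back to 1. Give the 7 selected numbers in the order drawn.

Selection 1: 2882
Selection 2: 2882 + 493 = 3375 → 3375 − 3265 = 110
Selection 3: 110 + 493 = 603
Selection 4: 603 + 493 = 1096
Selection 5: 1096 + 493 = 1589
Selection 6: 1589 + 493 = 2082
Selection 7: 2082 + 493 = 2575

2882, 110, 603, 1096, 1589, 2082, 2575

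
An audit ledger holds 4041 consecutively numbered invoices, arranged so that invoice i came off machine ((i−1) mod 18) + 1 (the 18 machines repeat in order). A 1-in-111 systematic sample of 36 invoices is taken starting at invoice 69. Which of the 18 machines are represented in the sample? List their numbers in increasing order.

3, 6, 9, 12, 15, 18

Consecutive selections differ by k = 111, so their machine numbers differ by 111 mod 18 = 3.
gcd(111, 18) = 3, so the sample visits 18/3 = 6 distinct residues mod 18.
Start 69 is machine 15; the machines hit are 3, 6, 9, 12, 15, 18.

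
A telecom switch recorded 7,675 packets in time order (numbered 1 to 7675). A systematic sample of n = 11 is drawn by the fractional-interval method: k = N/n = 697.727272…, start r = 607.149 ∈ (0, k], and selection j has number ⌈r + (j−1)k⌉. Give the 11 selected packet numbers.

j=1: r + 0k = 607.149 → ⌈·⌉ = 608
j=2: r + 1k = 1304.876272… → ⌈·⌉ = 1305
j=3: r + 2k = 2002.603545… → ⌈·⌉ = 2003
j=4: r + 3k = 2700.330818… → ⌈·⌉ = 2701
j=5: r + 4k = 3398.058090… → ⌈·⌉ = 3399
j=6: r + 5k = 4095.785363… → ⌈·⌉ = 4096
j=7: r + 6k = 4793.512636… → ⌈·⌉ = 4794
j=8: r + 7k = 5491.239909… → ⌈·⌉ = 5492
j=9: r + 8k = 6188.967181… → ⌈·⌉ = 6189
j=10: r + 9k = 6886.694454… → ⌈·⌉ = 6887
j=11: r + 10k = 7584.421727… → ⌈·⌉ = 7585

608, 1305, 2003, 2701, 3399, 4096, 4794, 5492, 6189, 6887, 7585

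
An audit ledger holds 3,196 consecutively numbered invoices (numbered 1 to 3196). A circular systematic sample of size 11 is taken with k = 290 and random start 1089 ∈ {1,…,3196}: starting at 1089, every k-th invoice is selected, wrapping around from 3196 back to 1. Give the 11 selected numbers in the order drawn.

1089, 1379, 1669, 1959, 2249, 2539, 2829, 3119, 213, 503, 793

Selection 1: 1089
Selection 2: 1089 + 290 = 1379
Selection 3: 1379 + 290 = 1669
Selection 4: 1669 + 290 = 1959
Selection 5: 1959 + 290 = 2249
Selection 6: 2249 + 290 = 2539
Selection 7: 2539 + 290 = 2829
Selection 8: 2829 + 290 = 3119
Selection 9: 3119 + 290 = 3409 → 3409 − 3196 = 213
Selection 10: 213 + 290 = 503
Selection 11: 503 + 290 = 793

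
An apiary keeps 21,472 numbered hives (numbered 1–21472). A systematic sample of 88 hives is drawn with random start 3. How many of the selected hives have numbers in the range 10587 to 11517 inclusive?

k = 21472/88 = 244
First selection ≥ 10587: 3 + ⌈(10587−3)/244⌉·244 = 3 + 44×244 = 10739
Last selection ≤ 11517: 3 + ⌊(11517−3)/244⌋·244 = 3 + 47×244 = 11471
Count = 47 − 44 + 1 = 4

4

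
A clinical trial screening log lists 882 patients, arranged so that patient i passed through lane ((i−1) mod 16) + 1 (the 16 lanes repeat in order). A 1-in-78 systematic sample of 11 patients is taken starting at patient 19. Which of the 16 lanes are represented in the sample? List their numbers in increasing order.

Consecutive selections differ by k = 78, so their lane numbers differ by 78 mod 16 = 14.
gcd(78, 16) = 2, so the sample visits 16/2 = 8 distinct residues mod 16.
Start 19 is lane 3; the lanes hit are 1, 3, 5, 7, 9, 11, 13, 15.

1, 3, 5, 7, 9, 11, 13, 15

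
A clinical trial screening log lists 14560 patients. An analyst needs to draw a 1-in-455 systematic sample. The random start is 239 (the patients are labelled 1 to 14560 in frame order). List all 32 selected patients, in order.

patient 1: 239
patient 2: 239 + 455 = 694
patient 3: 694 + 455 = 1149
patient 4: 1149 + 455 = 1604
patient 5: 1604 + 455 = 2059
patient 6: 2059 + 455 = 2514
patient 7: 2514 + 455 = 2969
patient 8: 2969 + 455 = 3424
patient 9: 3424 + 455 = 3879
patient 10: 3879 + 455 = 4334
patient 11: 4334 + 455 = 4789
patient 12: 4789 + 455 = 5244
patient 13: 5244 + 455 = 5699
patient 14: 5699 + 455 = 6154
patient 15: 6154 + 455 = 6609
patient 16: 6609 + 455 = 7064
patient 17: 7064 + 455 = 7519
patient 18: 7519 + 455 = 7974
patient 19: 7974 + 455 = 8429
patient 20: 8429 + 455 = 8884
patient 21: 8884 + 455 = 9339
patient 22: 9339 + 455 = 9794
patient 23: 9794 + 455 = 10249
patient 24: 10249 + 455 = 10704
patient 25: 10704 + 455 = 11159
patient 26: 11159 + 455 = 11614
patient 27: 11614 + 455 = 12069
patient 28: 12069 + 455 = 12524
patient 29: 12524 + 455 = 12979
patient 30: 12979 + 455 = 13434
patient 31: 13434 + 455 = 13889
patient 32: 13889 + 455 = 14344

239, 694, 1149, 1604, 2059, 2514, 2969, 3424, 3879, 4334, 4789, 5244, 5699, 6154, 6609, 7064, 7519, 7974, 8429, 8884, 9339, 9794, 10249, 10704, 11159, 11614, 12069, 12524, 12979, 13434, 13889, 14344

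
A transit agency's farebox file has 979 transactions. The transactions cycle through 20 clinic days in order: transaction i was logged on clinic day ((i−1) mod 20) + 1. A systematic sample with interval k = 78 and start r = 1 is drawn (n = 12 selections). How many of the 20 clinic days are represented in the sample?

10

Consecutive selections differ by k = 78, so their clinic day numbers differ by 78 mod 20 = 18.
gcd(78, 20) = 2, so the sample visits 20/2 = 10 distinct residues mod 20.
Start 1 is clinic day 1; the clinic days hit are 1, 3, 5, 7, 9, 11, 13, 15, 17, 19.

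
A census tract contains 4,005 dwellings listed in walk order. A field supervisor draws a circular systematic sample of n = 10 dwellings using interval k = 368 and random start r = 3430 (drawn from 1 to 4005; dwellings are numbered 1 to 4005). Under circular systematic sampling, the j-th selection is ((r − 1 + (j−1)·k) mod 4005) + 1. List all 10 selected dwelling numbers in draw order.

Selection 1: 3430
Selection 2: 3430 + 368 = 3798
Selection 3: 3798 + 368 = 4166 → 4166 − 4005 = 161
Selection 4: 161 + 368 = 529
Selection 5: 529 + 368 = 897
Selection 6: 897 + 368 = 1265
Selection 7: 1265 + 368 = 1633
Selection 8: 1633 + 368 = 2001
Selection 9: 2001 + 368 = 2369
Selection 10: 2369 + 368 = 2737

3430, 3798, 161, 529, 897, 1265, 1633, 2001, 2369, 2737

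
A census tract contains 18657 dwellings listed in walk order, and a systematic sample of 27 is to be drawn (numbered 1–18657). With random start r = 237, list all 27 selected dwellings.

k = N/n = 18657/27 = 691
dwelling 1: 237
dwelling 2: 237 + 691 = 928
dwelling 3: 928 + 691 = 1619
dwelling 4: 1619 + 691 = 2310
dwelling 5: 2310 + 691 = 3001
dwelling 6: 3001 + 691 = 3692
dwelling 7: 3692 + 691 = 4383
dwelling 8: 4383 + 691 = 5074
dwelling 9: 5074 + 691 = 5765
dwelling 10: 5765 + 691 = 6456
dwelling 11: 6456 + 691 = 7147
dwelling 12: 7147 + 691 = 7838
dwelling 13: 7838 + 691 = 8529
dwelling 14: 8529 + 691 = 9220
dwelling 15: 9220 + 691 = 9911
dwelling 16: 9911 + 691 = 10602
dwelling 17: 10602 + 691 = 11293
dwelling 18: 11293 + 691 = 11984
dwelling 19: 11984 + 691 = 12675
dwelling 20: 12675 + 691 = 13366
dwelling 21: 13366 + 691 = 14057
dwelling 22: 14057 + 691 = 14748
dwelling 23: 14748 + 691 = 15439
dwelling 24: 15439 + 691 = 16130
dwelling 25: 16130 + 691 = 16821
dwelling 26: 16821 + 691 = 17512
dwelling 27: 17512 + 691 = 18203

237, 928, 1619, 2310, 3001, 3692, 4383, 5074, 5765, 6456, 7147, 7838, 8529, 9220, 9911, 10602, 11293, 11984, 12675, 13366, 14057, 14748, 15439, 16130, 16821, 17512, 18203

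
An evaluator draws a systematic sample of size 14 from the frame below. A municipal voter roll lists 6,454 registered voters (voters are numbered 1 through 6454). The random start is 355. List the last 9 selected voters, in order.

k = N/n = 6454/14 = 461
6th selection = 355 + 5×461 = 2660
7th: 2660 + 461 = 3121
8th: 3121 + 461 = 3582
9th: 3582 + 461 = 4043
10th: 4043 + 461 = 4504
11th: 4504 + 461 = 4965
12th: 4965 + 461 = 5426
13th: 5426 + 461 = 5887
14th: 5887 + 461 = 6348

2660, 3121, 3582, 4043, 4504, 4965, 5426, 5887, 6348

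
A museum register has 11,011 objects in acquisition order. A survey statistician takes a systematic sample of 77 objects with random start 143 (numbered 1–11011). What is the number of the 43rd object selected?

k = 11011/77 = 143
43rd selection = r + (43−1)·k = 143 + 42×143 = 143 + 6006 = 6149

6149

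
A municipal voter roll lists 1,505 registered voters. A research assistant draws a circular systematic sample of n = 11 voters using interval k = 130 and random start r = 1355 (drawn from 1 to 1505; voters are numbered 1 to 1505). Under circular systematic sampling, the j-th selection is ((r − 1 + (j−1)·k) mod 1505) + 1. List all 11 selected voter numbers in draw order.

Selection 1: 1355
Selection 2: 1355 + 130 = 1485
Selection 3: 1485 + 130 = 1615 → 1615 − 1505 = 110
Selection 4: 110 + 130 = 240
Selection 5: 240 + 130 = 370
Selection 6: 370 + 130 = 500
Selection 7: 500 + 130 = 630
Selection 8: 630 + 130 = 760
Selection 9: 760 + 130 = 890
Selection 10: 890 + 130 = 1020
Selection 11: 1020 + 130 = 1150

1355, 1485, 110, 240, 370, 500, 630, 760, 890, 1020, 1150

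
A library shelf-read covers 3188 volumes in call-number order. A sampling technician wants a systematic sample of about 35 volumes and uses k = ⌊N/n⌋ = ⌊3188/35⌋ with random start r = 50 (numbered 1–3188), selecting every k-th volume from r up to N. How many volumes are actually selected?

35

k = ⌊3188/35⌋ = 91
Achieved size = ⌊(3188 − 50)/91⌋ + 1 = ⌊3138/91⌋ + 1 = 34 + 1 = 35
(last selection: 50 + 34×91 = 3144 ≤ 3188; next would be 3235 > 3188)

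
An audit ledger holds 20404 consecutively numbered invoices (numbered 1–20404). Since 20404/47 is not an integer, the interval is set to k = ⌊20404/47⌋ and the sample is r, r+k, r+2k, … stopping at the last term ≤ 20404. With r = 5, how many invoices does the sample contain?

48

k = ⌊20404/47⌋ = 434
Achieved size = ⌊(20404 − 5)/434⌋ + 1 = ⌊20399/434⌋ + 1 = 47 + 1 = 48
(last selection: 5 + 47×434 = 20403 ≤ 20404; next would be 20837 > 20404)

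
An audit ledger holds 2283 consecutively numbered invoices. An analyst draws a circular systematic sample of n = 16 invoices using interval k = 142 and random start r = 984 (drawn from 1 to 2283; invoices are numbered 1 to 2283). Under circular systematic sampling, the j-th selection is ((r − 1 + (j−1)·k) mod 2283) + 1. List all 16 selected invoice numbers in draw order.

Selection 1: 984
Selection 2: 984 + 142 = 1126
Selection 3: 1126 + 142 = 1268
Selection 4: 1268 + 142 = 1410
Selection 5: 1410 + 142 = 1552
Selection 6: 1552 + 142 = 1694
Selection 7: 1694 + 142 = 1836
Selection 8: 1836 + 142 = 1978
Selection 9: 1978 + 142 = 2120
Selection 10: 2120 + 142 = 2262
Selection 11: 2262 + 142 = 2404 → 2404 − 2283 = 121
Selection 12: 121 + 142 = 263
Selection 13: 263 + 142 = 405
Selection 14: 405 + 142 = 547
Selection 15: 547 + 142 = 689
Selection 16: 689 + 142 = 831

984, 1126, 1268, 1410, 1552, 1694, 1836, 1978, 2120, 2262, 121, 263, 405, 547, 689, 831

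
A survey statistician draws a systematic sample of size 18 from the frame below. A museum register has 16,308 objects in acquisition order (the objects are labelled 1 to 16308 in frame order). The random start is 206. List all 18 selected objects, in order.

206, 1112, 2018, 2924, 3830, 4736, 5642, 6548, 7454, 8360, 9266, 10172, 11078, 11984, 12890, 13796, 14702, 15608

k = N/n = 16308/18 = 906
object 1: 206
object 2: 206 + 906 = 1112
object 3: 1112 + 906 = 2018
object 4: 2018 + 906 = 2924
object 5: 2924 + 906 = 3830
object 6: 3830 + 906 = 4736
object 7: 4736 + 906 = 5642
object 8: 5642 + 906 = 6548
object 9: 6548 + 906 = 7454
object 10: 7454 + 906 = 8360
object 11: 8360 + 906 = 9266
object 12: 9266 + 906 = 10172
object 13: 10172 + 906 = 11078
object 14: 11078 + 906 = 11984
object 15: 11984 + 906 = 12890
object 16: 12890 + 906 = 13796
object 17: 13796 + 906 = 14702
object 18: 14702 + 906 = 15608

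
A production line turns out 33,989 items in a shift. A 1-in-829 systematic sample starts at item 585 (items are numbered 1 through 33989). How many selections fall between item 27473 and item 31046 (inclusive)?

4

k = 829
First selection ≥ 27473: 585 + ⌈(27473−585)/829⌉·829 = 585 + 33×829 = 27942
Last selection ≤ 31046: 585 + ⌊(31046−585)/829⌋·829 = 585 + 36×829 = 30429
Count = 36 − 33 + 1 = 4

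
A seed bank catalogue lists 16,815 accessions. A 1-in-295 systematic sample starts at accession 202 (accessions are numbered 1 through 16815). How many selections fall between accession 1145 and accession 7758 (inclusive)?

k = 295
First selection ≥ 1145: 202 + ⌈(1145−202)/295⌉·295 = 202 + 4×295 = 1382
Last selection ≤ 7758: 202 + ⌊(7758−202)/295⌋·295 = 202 + 25×295 = 7577
Count = 25 − 4 + 1 = 22

22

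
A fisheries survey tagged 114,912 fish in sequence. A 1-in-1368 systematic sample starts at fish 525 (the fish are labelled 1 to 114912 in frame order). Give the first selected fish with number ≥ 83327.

k = 1368
Steps past start: ⌈(83327 − 525)/1368⌉ = ⌈82802/1368⌉ = 61
Selected fish: 525 + 61×1368 = 83973

83973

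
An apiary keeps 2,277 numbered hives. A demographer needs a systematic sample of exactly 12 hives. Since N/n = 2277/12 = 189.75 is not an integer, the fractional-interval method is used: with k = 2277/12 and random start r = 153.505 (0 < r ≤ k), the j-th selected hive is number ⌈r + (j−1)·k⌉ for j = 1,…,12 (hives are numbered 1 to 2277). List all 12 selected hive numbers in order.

j=1: r + 0k = 153.505 → ⌈·⌉ = 154
j=2: r + 1k = 343.255 → ⌈·⌉ = 344
j=3: r + 2k = 533.005 → ⌈·⌉ = 534
j=4: r + 3k = 722.755 → ⌈·⌉ = 723
j=5: r + 4k = 912.505 → ⌈·⌉ = 913
j=6: r + 5k = 1102.255 → ⌈·⌉ = 1103
j=7: r + 6k = 1292.005 → ⌈·⌉ = 1293
j=8: r + 7k = 1481.755 → ⌈·⌉ = 1482
j=9: r + 8k = 1671.505 → ⌈·⌉ = 1672
j=10: r + 9k = 1861.255 → ⌈·⌉ = 1862
j=11: r + 10k = 2051.005 → ⌈·⌉ = 2052
j=12: r + 11k = 2240.755 → ⌈·⌉ = 2241

154, 344, 534, 723, 913, 1103, 1293, 1482, 1672, 1862, 2052, 2241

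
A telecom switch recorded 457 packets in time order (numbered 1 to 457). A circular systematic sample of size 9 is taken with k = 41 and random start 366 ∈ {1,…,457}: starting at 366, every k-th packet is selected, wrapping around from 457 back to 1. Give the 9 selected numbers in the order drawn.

366, 407, 448, 32, 73, 114, 155, 196, 237

Selection 1: 366
Selection 2: 366 + 41 = 407
Selection 3: 407 + 41 = 448
Selection 4: 448 + 41 = 489 → 489 − 457 = 32
Selection 5: 32 + 41 = 73
Selection 6: 73 + 41 = 114
Selection 7: 114 + 41 = 155
Selection 8: 155 + 41 = 196
Selection 9: 196 + 41 = 237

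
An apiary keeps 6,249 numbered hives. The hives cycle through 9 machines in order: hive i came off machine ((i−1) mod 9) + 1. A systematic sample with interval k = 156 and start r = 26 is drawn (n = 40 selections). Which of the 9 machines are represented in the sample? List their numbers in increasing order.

Consecutive selections differ by k = 156, so their machine numbers differ by 156 mod 9 = 3.
gcd(156, 9) = 3, so the sample visits 9/3 = 3 distinct residues mod 9.
Start 26 is machine 8; the machines hit are 2, 5, 8.

2, 5, 8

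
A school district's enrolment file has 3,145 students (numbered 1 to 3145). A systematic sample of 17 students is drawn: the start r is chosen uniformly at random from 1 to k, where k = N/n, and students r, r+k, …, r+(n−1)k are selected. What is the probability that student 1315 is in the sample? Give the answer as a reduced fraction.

k = 3145/17 = 185.
Student 1315 is selected iff r ≡ 1315 (mod 185); exactly one such r in {1,…,185}.
Inclusion probability = 1/185.

1/185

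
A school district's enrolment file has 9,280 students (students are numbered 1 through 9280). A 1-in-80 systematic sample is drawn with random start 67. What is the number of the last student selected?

9267

k = 80
116th selection = r + (116−1)·k = 67 + 115×80 = 67 + 9200 = 9267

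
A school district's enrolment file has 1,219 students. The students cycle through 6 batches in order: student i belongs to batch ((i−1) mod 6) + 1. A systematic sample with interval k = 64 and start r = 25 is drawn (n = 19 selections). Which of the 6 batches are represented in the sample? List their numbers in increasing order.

Consecutive selections differ by k = 64, so their batch numbers differ by 64 mod 6 = 4.
gcd(64, 6) = 2, so the sample visits 6/2 = 3 distinct residues mod 6.
Start 25 is batch 1; the batches hit are 1, 3, 5.

1, 3, 5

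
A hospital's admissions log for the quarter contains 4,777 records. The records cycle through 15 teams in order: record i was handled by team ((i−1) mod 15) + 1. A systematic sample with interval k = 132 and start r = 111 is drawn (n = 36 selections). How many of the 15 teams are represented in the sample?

5

Consecutive selections differ by k = 132, so their team numbers differ by 132 mod 15 = 12.
gcd(132, 15) = 3, so the sample visits 15/3 = 5 distinct residues mod 15.
Start 111 is team 6; the teams hit are 3, 6, 9, 12, 15.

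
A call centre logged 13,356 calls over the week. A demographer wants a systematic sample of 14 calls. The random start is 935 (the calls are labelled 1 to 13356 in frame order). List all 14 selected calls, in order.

935, 1889, 2843, 3797, 4751, 5705, 6659, 7613, 8567, 9521, 10475, 11429, 12383, 13337

k = N/n = 13356/14 = 954
call 1: 935
call 2: 935 + 954 = 1889
call 3: 1889 + 954 = 2843
call 4: 2843 + 954 = 3797
call 5: 3797 + 954 = 4751
call 6: 4751 + 954 = 5705
call 7: 5705 + 954 = 6659
call 8: 6659 + 954 = 7613
call 9: 7613 + 954 = 8567
call 10: 8567 + 954 = 9521
call 11: 9521 + 954 = 10475
call 12: 10475 + 954 = 11429
call 13: 11429 + 954 = 12383
call 14: 12383 + 954 = 13337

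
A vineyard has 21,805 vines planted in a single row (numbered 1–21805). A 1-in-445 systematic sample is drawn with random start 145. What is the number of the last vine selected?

21505

k = 445
49th selection = r + (49−1)·k = 145 + 48×445 = 145 + 21360 = 21505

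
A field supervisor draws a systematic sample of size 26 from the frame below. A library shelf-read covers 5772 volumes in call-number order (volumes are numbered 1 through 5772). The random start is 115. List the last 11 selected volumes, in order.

k = N/n = 5772/26 = 222
16th selection = 115 + 15×222 = 3445
17th: 3445 + 222 = 3667
18th: 3667 + 222 = 3889
19th: 3889 + 222 = 4111
20th: 4111 + 222 = 4333
21st: 4333 + 222 = 4555
22nd: 4555 + 222 = 4777
23rd: 4777 + 222 = 4999
24th: 4999 + 222 = 5221
25th: 5221 + 222 = 5443
26th: 5443 + 222 = 5665

3445, 3667, 3889, 4111, 4333, 4555, 4777, 4999, 5221, 5443, 5665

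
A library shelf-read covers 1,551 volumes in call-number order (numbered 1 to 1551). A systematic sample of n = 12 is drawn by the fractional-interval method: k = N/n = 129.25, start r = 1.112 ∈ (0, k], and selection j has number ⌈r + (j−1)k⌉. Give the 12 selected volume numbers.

2, 131, 260, 389, 519, 648, 777, 906, 1036, 1165, 1294, 1423

j=1: r + 0k = 1.112 → ⌈·⌉ = 2
j=2: r + 1k = 130.362 → ⌈·⌉ = 131
j=3: r + 2k = 259.612 → ⌈·⌉ = 260
j=4: r + 3k = 388.862 → ⌈·⌉ = 389
j=5: r + 4k = 518.112 → ⌈·⌉ = 519
j=6: r + 5k = 647.362 → ⌈·⌉ = 648
j=7: r + 6k = 776.612 → ⌈·⌉ = 777
j=8: r + 7k = 905.862 → ⌈·⌉ = 906
j=9: r + 8k = 1035.112 → ⌈·⌉ = 1036
j=10: r + 9k = 1164.362 → ⌈·⌉ = 1165
j=11: r + 10k = 1293.612 → ⌈·⌉ = 1294
j=12: r + 11k = 1422.862 → ⌈·⌉ = 1423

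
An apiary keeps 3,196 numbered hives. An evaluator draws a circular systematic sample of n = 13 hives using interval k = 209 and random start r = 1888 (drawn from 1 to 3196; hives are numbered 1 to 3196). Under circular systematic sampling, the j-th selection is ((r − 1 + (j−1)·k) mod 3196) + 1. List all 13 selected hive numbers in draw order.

1888, 2097, 2306, 2515, 2724, 2933, 3142, 155, 364, 573, 782, 991, 1200

Selection 1: 1888
Selection 2: 1888 + 209 = 2097
Selection 3: 2097 + 209 = 2306
Selection 4: 2306 + 209 = 2515
Selection 5: 2515 + 209 = 2724
Selection 6: 2724 + 209 = 2933
Selection 7: 2933 + 209 = 3142
Selection 8: 3142 + 209 = 3351 → 3351 − 3196 = 155
Selection 9: 155 + 209 = 364
Selection 10: 364 + 209 = 573
Selection 11: 573 + 209 = 782
Selection 12: 782 + 209 = 991
Selection 13: 991 + 209 = 1200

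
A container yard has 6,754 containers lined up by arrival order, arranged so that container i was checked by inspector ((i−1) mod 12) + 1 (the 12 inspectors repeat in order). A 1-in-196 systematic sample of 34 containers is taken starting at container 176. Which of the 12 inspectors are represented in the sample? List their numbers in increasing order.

Consecutive selections differ by k = 196, so their inspector numbers differ by 196 mod 12 = 4.
gcd(196, 12) = 4, so the sample visits 12/4 = 3 distinct residues mod 12.
Start 176 is inspector 8; the inspectors hit are 4, 8, 12.

4, 8, 12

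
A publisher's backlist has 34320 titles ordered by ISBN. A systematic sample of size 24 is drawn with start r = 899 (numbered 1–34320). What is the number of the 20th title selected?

k = 34320/24 = 1430
20th selection = r + (20−1)·k = 899 + 19×1430 = 899 + 27170 = 28069

28069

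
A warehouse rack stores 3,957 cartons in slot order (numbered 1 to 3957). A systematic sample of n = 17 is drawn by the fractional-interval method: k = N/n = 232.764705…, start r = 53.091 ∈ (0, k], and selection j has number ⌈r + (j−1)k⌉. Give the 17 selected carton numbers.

j=1: r + 0k = 53.091 → ⌈·⌉ = 54
j=2: r + 1k = 285.855705… → ⌈·⌉ = 286
j=3: r + 2k = 518.620411… → ⌈·⌉ = 519
j=4: r + 3k = 751.385117… → ⌈·⌉ = 752
j=5: r + 4k = 984.149823… → ⌈·⌉ = 985
j=6: r + 5k = 1216.914529… → ⌈·⌉ = 1217
j=7: r + 6k = 1449.679235… → ⌈·⌉ = 1450
j=8: r + 7k = 1682.443941… → ⌈·⌉ = 1683
j=9: r + 8k = 1915.208647… → ⌈·⌉ = 1916
j=10: r + 9k = 2147.973352… → ⌈·⌉ = 2148
j=11: r + 10k = 2380.738058… → ⌈·⌉ = 2381
j=12: r + 11k = 2613.502764… → ⌈·⌉ = 2614
j=13: r + 12k = 2846.267470… → ⌈·⌉ = 2847
j=14: r + 13k = 3079.032176… → ⌈·⌉ = 3080
j=15: r + 14k = 3311.796882… → ⌈·⌉ = 3312
j=16: r + 15k = 3544.561588… → ⌈·⌉ = 3545
j=17: r + 16k = 3777.326294… → ⌈·⌉ = 3778

54, 286, 519, 752, 985, 1217, 1450, 1683, 1916, 2148, 2381, 2614, 2847, 3080, 3312, 3545, 3778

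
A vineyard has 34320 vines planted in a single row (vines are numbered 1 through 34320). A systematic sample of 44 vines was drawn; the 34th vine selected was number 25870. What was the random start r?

k = 34320/44 = 780
r = 25870 − (34−1)×780 = 25870 − 25740 = 130

130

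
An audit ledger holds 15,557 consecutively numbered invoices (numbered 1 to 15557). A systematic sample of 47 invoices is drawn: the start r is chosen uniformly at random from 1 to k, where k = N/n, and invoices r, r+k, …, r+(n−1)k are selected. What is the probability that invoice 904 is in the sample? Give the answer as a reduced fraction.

1/331

k = 15557/47 = 331.
Invoice 904 is selected iff r ≡ 904 (mod 331); exactly one such r in {1,…,331}.
Inclusion probability = 1/331.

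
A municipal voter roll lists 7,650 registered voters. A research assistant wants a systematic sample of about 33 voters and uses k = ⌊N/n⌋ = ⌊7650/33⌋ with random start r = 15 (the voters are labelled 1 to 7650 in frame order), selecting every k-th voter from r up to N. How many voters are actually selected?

34

k = ⌊7650/33⌋ = 231
Achieved size = ⌊(7650 − 15)/231⌋ + 1 = ⌊7635/231⌋ + 1 = 33 + 1 = 34
(last selection: 15 + 33×231 = 7638 ≤ 7650; next would be 7869 > 7650)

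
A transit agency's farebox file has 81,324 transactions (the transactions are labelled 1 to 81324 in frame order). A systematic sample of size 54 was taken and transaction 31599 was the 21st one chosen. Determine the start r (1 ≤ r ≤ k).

1479

k = 81324/54 = 1506
r = 31599 − (21−1)×1506 = 31599 − 30120 = 1479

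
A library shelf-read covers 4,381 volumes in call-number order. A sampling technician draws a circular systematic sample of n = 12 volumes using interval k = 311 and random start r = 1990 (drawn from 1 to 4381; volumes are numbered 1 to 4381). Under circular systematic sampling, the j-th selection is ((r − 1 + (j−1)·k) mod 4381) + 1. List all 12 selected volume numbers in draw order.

1990, 2301, 2612, 2923, 3234, 3545, 3856, 4167, 97, 408, 719, 1030

Selection 1: 1990
Selection 2: 1990 + 311 = 2301
Selection 3: 2301 + 311 = 2612
Selection 4: 2612 + 311 = 2923
Selection 5: 2923 + 311 = 3234
Selection 6: 3234 + 311 = 3545
Selection 7: 3545 + 311 = 3856
Selection 8: 3856 + 311 = 4167
Selection 9: 4167 + 311 = 4478 → 4478 − 4381 = 97
Selection 10: 97 + 311 = 408
Selection 11: 408 + 311 = 719
Selection 12: 719 + 311 = 1030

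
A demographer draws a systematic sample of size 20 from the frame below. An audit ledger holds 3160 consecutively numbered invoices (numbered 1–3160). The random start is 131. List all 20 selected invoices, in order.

131, 289, 447, 605, 763, 921, 1079, 1237, 1395, 1553, 1711, 1869, 2027, 2185, 2343, 2501, 2659, 2817, 2975, 3133

k = N/n = 3160/20 = 158
invoice 1: 131
invoice 2: 131 + 158 = 289
invoice 3: 289 + 158 = 447
invoice 4: 447 + 158 = 605
invoice 5: 605 + 158 = 763
invoice 6: 763 + 158 = 921
invoice 7: 921 + 158 = 1079
invoice 8: 1079 + 158 = 1237
invoice 9: 1237 + 158 = 1395
invoice 10: 1395 + 158 = 1553
invoice 11: 1553 + 158 = 1711
invoice 12: 1711 + 158 = 1869
invoice 13: 1869 + 158 = 2027
invoice 14: 2027 + 158 = 2185
invoice 15: 2185 + 158 = 2343
invoice 16: 2343 + 158 = 2501
invoice 17: 2501 + 158 = 2659
invoice 18: 2659 + 158 = 2817
invoice 19: 2817 + 158 = 2975
invoice 20: 2975 + 158 = 3133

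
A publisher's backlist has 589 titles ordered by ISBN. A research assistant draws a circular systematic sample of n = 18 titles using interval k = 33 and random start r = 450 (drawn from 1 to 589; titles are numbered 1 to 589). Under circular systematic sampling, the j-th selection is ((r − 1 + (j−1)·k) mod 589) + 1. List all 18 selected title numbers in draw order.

Selection 1: 450
Selection 2: 450 + 33 = 483
Selection 3: 483 + 33 = 516
Selection 4: 516 + 33 = 549
Selection 5: 549 + 33 = 582
Selection 6: 582 + 33 = 615 → 615 − 589 = 26
Selection 7: 26 + 33 = 59
Selection 8: 59 + 33 = 92
Selection 9: 92 + 33 = 125
Selection 10: 125 + 33 = 158
Selection 11: 158 + 33 = 191
Selection 12: 191 + 33 = 224
Selection 13: 224 + 33 = 257
Selection 14: 257 + 33 = 290
Selection 15: 290 + 33 = 323
Selection 16: 323 + 33 = 356
Selection 17: 356 + 33 = 389
Selection 18: 389 + 33 = 422

450, 483, 516, 549, 582, 26, 59, 92, 125, 158, 191, 224, 257, 290, 323, 356, 389, 422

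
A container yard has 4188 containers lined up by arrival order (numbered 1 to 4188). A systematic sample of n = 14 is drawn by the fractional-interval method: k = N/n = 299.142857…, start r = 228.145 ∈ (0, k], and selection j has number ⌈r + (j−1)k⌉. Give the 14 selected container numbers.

j=1: r + 0k = 228.145 → ⌈·⌉ = 229
j=2: r + 1k = 527.287857… → ⌈·⌉ = 528
j=3: r + 2k = 826.430714… → ⌈·⌉ = 827
j=4: r + 3k = 1125.573571… → ⌈·⌉ = 1126
j=5: r + 4k = 1424.716428… → ⌈·⌉ = 1425
j=6: r + 5k = 1723.859285… → ⌈·⌉ = 1724
j=7: r + 6k = 2023.002142… → ⌈·⌉ = 2024
j=8: r + 7k = 2322.145 → ⌈·⌉ = 2323
j=9: r + 8k = 2621.287857… → ⌈·⌉ = 2622
j=10: r + 9k = 2920.430714… → ⌈·⌉ = 2921
j=11: r + 10k = 3219.573571… → ⌈·⌉ = 3220
j=12: r + 11k = 3518.716428… → ⌈·⌉ = 3519
j=13: r + 12k = 3817.859285… → ⌈·⌉ = 3818
j=14: r + 13k = 4117.002142… → ⌈·⌉ = 4118

229, 528, 827, 1126, 1425, 1724, 2024, 2323, 2622, 2921, 3220, 3519, 3818, 4118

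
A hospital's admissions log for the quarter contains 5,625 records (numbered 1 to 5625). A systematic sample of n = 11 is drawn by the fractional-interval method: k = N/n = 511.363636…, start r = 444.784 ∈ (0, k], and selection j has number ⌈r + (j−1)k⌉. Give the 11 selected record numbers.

j=1: r + 0k = 444.784 → ⌈·⌉ = 445
j=2: r + 1k = 956.147636… → ⌈·⌉ = 957
j=3: r + 2k = 1467.511272… → ⌈·⌉ = 1468
j=4: r + 3k = 1978.874909… → ⌈·⌉ = 1979
j=5: r + 4k = 2490.238545… → ⌈·⌉ = 2491
j=6: r + 5k = 3001.602181… → ⌈·⌉ = 3002
j=7: r + 6k = 3512.965818… → ⌈·⌉ = 3513
j=8: r + 7k = 4024.329454… → ⌈·⌉ = 4025
j=9: r + 8k = 4535.693090… → ⌈·⌉ = 4536
j=10: r + 9k = 5047.056727… → ⌈·⌉ = 5048
j=11: r + 10k = 5558.420363… → ⌈·⌉ = 5559

445, 957, 1468, 1979, 2491, 3002, 3513, 4025, 4536, 5048, 5559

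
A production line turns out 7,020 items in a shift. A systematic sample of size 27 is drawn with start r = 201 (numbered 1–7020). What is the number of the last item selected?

k = 7020/27 = 260
27th selection = r + (27−1)·k = 201 + 26×260 = 201 + 6760 = 6961

6961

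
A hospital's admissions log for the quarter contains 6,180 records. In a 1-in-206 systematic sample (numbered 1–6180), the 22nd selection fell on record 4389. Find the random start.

k = 206
r = 4389 − (22−1)×206 = 4389 − 4326 = 63

63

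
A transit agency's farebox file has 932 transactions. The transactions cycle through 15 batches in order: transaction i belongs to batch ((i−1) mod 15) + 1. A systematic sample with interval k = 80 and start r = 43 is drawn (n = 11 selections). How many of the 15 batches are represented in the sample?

Consecutive selections differ by k = 80, so their batch numbers differ by 80 mod 15 = 5.
gcd(80, 15) = 5, so the sample visits 15/5 = 3 distinct residues mod 15.
Start 43 is batch 13; the batches hit are 3, 8, 13.

3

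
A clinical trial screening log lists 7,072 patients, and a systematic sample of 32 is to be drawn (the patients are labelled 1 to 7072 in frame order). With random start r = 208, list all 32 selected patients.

k = N/n = 7072/32 = 221
patient 1: 208
patient 2: 208 + 221 = 429
patient 3: 429 + 221 = 650
patient 4: 650 + 221 = 871
patient 5: 871 + 221 = 1092
patient 6: 1092 + 221 = 1313
patient 7: 1313 + 221 = 1534
patient 8: 1534 + 221 = 1755
patient 9: 1755 + 221 = 1976
patient 10: 1976 + 221 = 2197
patient 11: 2197 + 221 = 2418
patient 12: 2418 + 221 = 2639
patient 13: 2639 + 221 = 2860
patient 14: 2860 + 221 = 3081
patient 15: 3081 + 221 = 3302
patient 16: 3302 + 221 = 3523
patient 17: 3523 + 221 = 3744
patient 18: 3744 + 221 = 3965
patient 19: 3965 + 221 = 4186
patient 20: 4186 + 221 = 4407
patient 21: 4407 + 221 = 4628
patient 22: 4628 + 221 = 4849
patient 23: 4849 + 221 = 5070
patient 24: 5070 + 221 = 5291
patient 25: 5291 + 221 = 5512
patient 26: 5512 + 221 = 5733
patient 27: 5733 + 221 = 5954
patient 28: 5954 + 221 = 6175
patient 29: 6175 + 221 = 6396
patient 30: 6396 + 221 = 6617
patient 31: 6617 + 221 = 6838
patient 32: 6838 + 221 = 7059

208, 429, 650, 871, 1092, 1313, 1534, 1755, 1976, 2197, 2418, 2639, 2860, 3081, 3302, 3523, 3744, 3965, 4186, 4407, 4628, 4849, 5070, 5291, 5512, 5733, 5954, 6175, 6396, 6617, 6838, 7059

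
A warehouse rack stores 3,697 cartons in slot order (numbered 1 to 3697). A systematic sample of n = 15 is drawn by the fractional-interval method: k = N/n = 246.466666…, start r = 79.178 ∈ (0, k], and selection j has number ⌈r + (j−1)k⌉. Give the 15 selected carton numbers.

80, 326, 573, 819, 1066, 1312, 1558, 1805, 2051, 2298, 2544, 2791, 3037, 3284, 3530

j=1: r + 0k = 79.178 → ⌈·⌉ = 80
j=2: r + 1k = 325.644666… → ⌈·⌉ = 326
j=3: r + 2k = 572.111333… → ⌈·⌉ = 573
j=4: r + 3k = 818.578 → ⌈·⌉ = 819
j=5: r + 4k = 1065.044666… → ⌈·⌉ = 1066
j=6: r + 5k = 1311.511333… → ⌈·⌉ = 1312
j=7: r + 6k = 1557.978 → ⌈·⌉ = 1558
j=8: r + 7k = 1804.444666… → ⌈·⌉ = 1805
j=9: r + 8k = 2050.911333… → ⌈·⌉ = 2051
j=10: r + 9k = 2297.378 → ⌈·⌉ = 2298
j=11: r + 10k = 2543.844666… → ⌈·⌉ = 2544
j=12: r + 11k = 2790.311333… → ⌈·⌉ = 2791
j=13: r + 12k = 3036.778 → ⌈·⌉ = 3037
j=14: r + 13k = 3283.244666… → ⌈·⌉ = 3284
j=15: r + 14k = 3529.711333… → ⌈·⌉ = 3530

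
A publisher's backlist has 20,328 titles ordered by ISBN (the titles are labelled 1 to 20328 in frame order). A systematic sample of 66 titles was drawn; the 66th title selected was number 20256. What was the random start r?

236

k = 20328/66 = 308
r = 20256 − (66−1)×308 = 20256 − 20020 = 236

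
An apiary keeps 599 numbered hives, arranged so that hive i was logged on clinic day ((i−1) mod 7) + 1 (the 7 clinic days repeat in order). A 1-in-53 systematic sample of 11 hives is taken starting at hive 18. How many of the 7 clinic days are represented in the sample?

7

Consecutive selections differ by k = 53, so their clinic day numbers differ by 53 mod 7 = 4.
gcd(53, 7) = 1, so the sample visits 7/1 = 7 distinct residues mod 7.
Start 18 is clinic day 4; the clinic days hit are 1, 2, 3, 4, 5, 6, 7.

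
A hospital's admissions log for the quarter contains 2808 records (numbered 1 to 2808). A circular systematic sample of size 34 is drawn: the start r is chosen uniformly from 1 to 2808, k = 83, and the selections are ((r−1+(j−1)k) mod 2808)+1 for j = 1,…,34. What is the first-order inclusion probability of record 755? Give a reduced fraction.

17/1404

For each position j, as r ranges over 1…2808 the j-th selection hits every record exactly once, so record 755 is selected for exactly 34 of the 2808 starts.
Inclusion probability = 34/2808 = 17/1404.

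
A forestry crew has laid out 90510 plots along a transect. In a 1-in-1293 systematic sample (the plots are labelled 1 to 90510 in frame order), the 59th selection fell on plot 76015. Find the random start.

1021

k = 1293
r = 76015 − (59−1)×1293 = 76015 − 74994 = 1021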